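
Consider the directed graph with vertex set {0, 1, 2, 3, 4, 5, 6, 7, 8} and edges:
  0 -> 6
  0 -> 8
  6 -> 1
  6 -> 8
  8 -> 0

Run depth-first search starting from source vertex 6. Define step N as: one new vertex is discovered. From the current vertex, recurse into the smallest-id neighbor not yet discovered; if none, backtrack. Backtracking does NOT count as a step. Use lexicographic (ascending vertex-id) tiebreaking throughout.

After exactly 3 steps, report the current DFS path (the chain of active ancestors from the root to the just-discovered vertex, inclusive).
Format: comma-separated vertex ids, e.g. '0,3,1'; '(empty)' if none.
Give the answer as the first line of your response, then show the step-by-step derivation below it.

6,8

step 1: discover 6; path=6; order=6
step 2: discover 1; path=6>1; order=6,1
step 3: discover 8; path=6>8; order=6,1,8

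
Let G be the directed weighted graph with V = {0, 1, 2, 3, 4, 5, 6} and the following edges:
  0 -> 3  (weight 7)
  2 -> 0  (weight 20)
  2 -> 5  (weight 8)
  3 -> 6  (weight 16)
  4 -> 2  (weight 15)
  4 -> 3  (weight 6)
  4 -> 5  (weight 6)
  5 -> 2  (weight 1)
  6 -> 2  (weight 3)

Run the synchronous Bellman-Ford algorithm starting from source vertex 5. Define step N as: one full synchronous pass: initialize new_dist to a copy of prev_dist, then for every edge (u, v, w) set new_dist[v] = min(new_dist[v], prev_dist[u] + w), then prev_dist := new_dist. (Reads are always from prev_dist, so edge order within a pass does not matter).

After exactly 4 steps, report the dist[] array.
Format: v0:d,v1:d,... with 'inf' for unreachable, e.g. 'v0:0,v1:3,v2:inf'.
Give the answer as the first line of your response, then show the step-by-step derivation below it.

v0:21,v1:inf,v2:1,v3:28,v4:inf,v5:0,v6:44

step 1: dist = v0:inf,v1:inf,v2:1,v3:inf,v4:inf,v5:0,v6:inf
step 2: dist = v0:21,v1:inf,v2:1,v3:inf,v4:inf,v5:0,v6:inf
step 3: dist = v0:21,v1:inf,v2:1,v3:28,v4:inf,v5:0,v6:inf
step 4: dist = v0:21,v1:inf,v2:1,v3:28,v4:inf,v5:0,v6:44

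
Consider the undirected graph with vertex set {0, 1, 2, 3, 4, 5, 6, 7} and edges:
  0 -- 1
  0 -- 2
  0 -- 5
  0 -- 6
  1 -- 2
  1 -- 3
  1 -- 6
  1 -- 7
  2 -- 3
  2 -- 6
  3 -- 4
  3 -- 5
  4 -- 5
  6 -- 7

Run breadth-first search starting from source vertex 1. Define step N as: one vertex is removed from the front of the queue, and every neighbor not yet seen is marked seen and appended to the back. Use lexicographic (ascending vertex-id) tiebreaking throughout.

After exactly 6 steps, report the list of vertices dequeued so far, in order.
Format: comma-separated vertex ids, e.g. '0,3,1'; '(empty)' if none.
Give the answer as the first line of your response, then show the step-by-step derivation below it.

1,0,2,3,6,7

step 1: dequeue 1; queue=[0,2,3,6,7]; order=1
step 2: dequeue 0; queue=[2,3,6,7,5]; order=1,0
step 3: dequeue 2; queue=[3,6,7,5]; order=1,0,2
step 4: dequeue 3; queue=[6,7,5,4]; order=1,0,2,3
step 5: dequeue 6; queue=[7,5,4]; order=1,0,2,3,6
step 6: dequeue 7; queue=[5,4]; order=1,0,2,3,6,7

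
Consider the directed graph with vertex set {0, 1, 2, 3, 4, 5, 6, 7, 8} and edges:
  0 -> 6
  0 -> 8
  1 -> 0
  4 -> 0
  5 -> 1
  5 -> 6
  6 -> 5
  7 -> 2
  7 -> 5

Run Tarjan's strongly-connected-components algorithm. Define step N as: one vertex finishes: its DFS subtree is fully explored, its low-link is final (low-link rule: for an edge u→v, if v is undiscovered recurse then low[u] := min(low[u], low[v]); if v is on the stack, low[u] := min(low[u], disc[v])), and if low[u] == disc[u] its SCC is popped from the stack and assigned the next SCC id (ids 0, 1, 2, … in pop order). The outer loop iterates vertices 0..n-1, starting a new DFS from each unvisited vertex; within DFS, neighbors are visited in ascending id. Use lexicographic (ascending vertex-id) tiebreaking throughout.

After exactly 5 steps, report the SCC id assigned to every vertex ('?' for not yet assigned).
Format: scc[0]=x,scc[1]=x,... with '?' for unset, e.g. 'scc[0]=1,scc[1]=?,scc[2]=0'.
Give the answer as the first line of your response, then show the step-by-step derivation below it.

scc[0]=1,scc[1]=1,scc[2]=?,scc[3]=?,scc[4]=?,scc[5]=1,scc[6]=1,scc[7]=?,scc[8]=0

step 1: low=(low[0]=0,low[1]=0,low[2]=?,low[3]=?,low[4]=?,low[5]=2,low[6]=1,low[7]=?,low[8]=?); scc=(scc[0]=?,scc[1]=?,scc[2]=?,scc[3]=?,scc[4]=?,scc[5]=?,scc[6]=?,scc[7]=?,scc[8]=?)
step 2: low=(low[0]=0,low[1]=0,low[2]=?,low[3]=?,low[4]=?,low[5]=0,low[6]=1,low[7]=?,low[8]=?); scc=(scc[0]=?,scc[1]=?,scc[2]=?,scc[3]=?,scc[4]=?,scc[5]=?,scc[6]=?,scc[7]=?,scc[8]=?)
step 3: low=(low[0]=0,low[1]=0,low[2]=?,low[3]=?,low[4]=?,low[5]=0,low[6]=0,low[7]=?,low[8]=?); scc=(scc[0]=?,scc[1]=?,scc[2]=?,scc[3]=?,scc[4]=?,scc[5]=?,scc[6]=?,scc[7]=?,scc[8]=?)
step 4: low=(low[0]=0,low[1]=0,low[2]=?,low[3]=?,low[4]=?,low[5]=0,low[6]=0,low[7]=?,low[8]=4); scc=(scc[0]=?,scc[1]=?,scc[2]=?,scc[3]=?,scc[4]=?,scc[5]=?,scc[6]=?,scc[7]=?,scc[8]=0)
step 5: low=(low[0]=0,low[1]=0,low[2]=?,low[3]=?,low[4]=?,low[5]=0,low[6]=0,low[7]=?,low[8]=4); scc=(scc[0]=1,scc[1]=1,scc[2]=?,scc[3]=?,scc[4]=?,scc[5]=1,scc[6]=1,scc[7]=?,scc[8]=0)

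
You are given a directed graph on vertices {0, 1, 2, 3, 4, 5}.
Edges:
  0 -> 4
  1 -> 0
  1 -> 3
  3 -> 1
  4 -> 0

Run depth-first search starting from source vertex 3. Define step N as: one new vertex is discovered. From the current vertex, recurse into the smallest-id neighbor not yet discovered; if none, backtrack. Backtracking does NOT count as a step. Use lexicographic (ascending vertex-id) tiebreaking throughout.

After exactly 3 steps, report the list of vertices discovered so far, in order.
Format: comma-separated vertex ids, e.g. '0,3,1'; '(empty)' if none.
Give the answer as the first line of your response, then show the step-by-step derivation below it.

3,1,0

step 1: discover 3; path=3; order=3
step 2: discover 1; path=3>1; order=3,1
step 3: discover 0; path=3>1>0; order=3,1,0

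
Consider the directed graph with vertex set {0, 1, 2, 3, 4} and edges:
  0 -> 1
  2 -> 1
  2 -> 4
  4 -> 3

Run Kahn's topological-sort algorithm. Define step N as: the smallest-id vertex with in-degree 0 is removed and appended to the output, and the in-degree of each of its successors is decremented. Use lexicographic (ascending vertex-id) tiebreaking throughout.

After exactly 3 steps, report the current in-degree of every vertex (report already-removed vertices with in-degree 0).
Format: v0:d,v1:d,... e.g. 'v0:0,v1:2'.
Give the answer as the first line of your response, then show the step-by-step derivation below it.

v0:0,v1:0,v2:0,v3:1,v4:0

step 1: output 0; order=[0]; indeg=(0,1,0,1,1)
step 2: output 2; order=[0,2]; indeg=(0,0,0,1,0)
step 3: output 1; order=[0,2,1]; indeg=(0,0,0,1,0)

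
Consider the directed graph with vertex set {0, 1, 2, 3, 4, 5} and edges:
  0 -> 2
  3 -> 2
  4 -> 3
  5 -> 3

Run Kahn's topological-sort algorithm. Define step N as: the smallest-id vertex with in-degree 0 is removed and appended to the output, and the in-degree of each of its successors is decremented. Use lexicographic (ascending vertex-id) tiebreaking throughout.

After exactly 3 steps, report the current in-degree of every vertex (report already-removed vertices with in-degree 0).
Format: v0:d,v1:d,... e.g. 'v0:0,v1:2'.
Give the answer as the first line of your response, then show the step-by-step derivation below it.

v0:0,v1:0,v2:1,v3:1,v4:0,v5:0

step 1: output 0; order=[0]; indeg=(0,0,1,2,0,0)
step 2: output 1; order=[0,1]; indeg=(0,0,1,2,0,0)
step 3: output 4; order=[0,1,4]; indeg=(0,0,1,1,0,0)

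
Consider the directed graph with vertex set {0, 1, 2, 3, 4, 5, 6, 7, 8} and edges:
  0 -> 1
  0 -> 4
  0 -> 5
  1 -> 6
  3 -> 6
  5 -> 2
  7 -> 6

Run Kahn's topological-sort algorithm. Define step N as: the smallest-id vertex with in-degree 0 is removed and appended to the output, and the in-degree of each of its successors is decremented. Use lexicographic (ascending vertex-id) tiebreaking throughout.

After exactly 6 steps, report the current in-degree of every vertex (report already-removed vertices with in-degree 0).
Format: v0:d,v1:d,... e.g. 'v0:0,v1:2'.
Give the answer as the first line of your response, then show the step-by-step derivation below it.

v0:0,v1:0,v2:0,v3:0,v4:0,v5:0,v6:1,v7:0,v8:0

step 1: output 0; order=[0]; indeg=(0,0,1,0,0,0,3,0,0)
step 2: output 1; order=[0,1]; indeg=(0,0,1,0,0,0,2,0,0)
step 3: output 3; order=[0,1,3]; indeg=(0,0,1,0,0,0,1,0,0)
step 4: output 4; order=[0,1,3,4]; indeg=(0,0,1,0,0,0,1,0,0)
step 5: output 5; order=[0,1,3,4,5]; indeg=(0,0,0,0,0,0,1,0,0)
step 6: output 2; order=[0,1,3,4,5,2]; indeg=(0,0,0,0,0,0,1,0,0)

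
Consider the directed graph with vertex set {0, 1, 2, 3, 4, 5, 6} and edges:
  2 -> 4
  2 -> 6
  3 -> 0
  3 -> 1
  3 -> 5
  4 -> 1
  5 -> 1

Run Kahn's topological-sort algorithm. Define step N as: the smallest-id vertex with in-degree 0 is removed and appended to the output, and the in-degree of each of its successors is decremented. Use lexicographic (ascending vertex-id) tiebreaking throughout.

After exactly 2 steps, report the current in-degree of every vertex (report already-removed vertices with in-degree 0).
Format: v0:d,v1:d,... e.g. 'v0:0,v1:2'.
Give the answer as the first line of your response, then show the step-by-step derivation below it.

v0:0,v1:2,v2:0,v3:0,v4:0,v5:0,v6:0

step 1: output 2; order=[2]; indeg=(1,3,0,0,0,1,0)
step 2: output 3; order=[2,3]; indeg=(0,2,0,0,0,0,0)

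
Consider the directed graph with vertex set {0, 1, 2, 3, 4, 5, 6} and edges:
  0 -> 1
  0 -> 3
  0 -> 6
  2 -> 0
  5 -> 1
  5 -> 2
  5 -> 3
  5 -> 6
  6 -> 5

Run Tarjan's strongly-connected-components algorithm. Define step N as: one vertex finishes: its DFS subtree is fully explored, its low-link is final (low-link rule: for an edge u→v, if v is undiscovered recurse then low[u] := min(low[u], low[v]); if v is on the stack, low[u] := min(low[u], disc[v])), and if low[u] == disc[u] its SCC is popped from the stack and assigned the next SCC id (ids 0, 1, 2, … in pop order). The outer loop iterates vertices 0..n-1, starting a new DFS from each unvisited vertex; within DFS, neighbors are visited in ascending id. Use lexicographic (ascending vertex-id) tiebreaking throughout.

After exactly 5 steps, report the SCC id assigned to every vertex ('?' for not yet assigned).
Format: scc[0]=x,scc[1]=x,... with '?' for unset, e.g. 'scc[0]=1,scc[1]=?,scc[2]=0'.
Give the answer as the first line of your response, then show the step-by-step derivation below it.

scc[0]=?,scc[1]=0,scc[2]=?,scc[3]=1,scc[4]=?,scc[5]=?,scc[6]=?

step 1: low=(low[0]=0,low[1]=1,low[2]=?,low[3]=?,low[4]=?,low[5]=?,low[6]=?); scc=(scc[0]=?,scc[1]=0,scc[2]=?,scc[3]=?,scc[4]=?,scc[5]=?,scc[6]=?)
step 2: low=(low[0]=0,low[1]=1,low[2]=?,low[3]=2,low[4]=?,low[5]=?,low[6]=?); scc=(scc[0]=?,scc[1]=0,scc[2]=?,scc[3]=1,scc[4]=?,scc[5]=?,scc[6]=?)
step 3: low=(low[0]=0,low[1]=1,low[2]=0,low[3]=2,low[4]=?,low[5]=4,low[6]=3); scc=(scc[0]=?,scc[1]=0,scc[2]=?,scc[3]=1,scc[4]=?,scc[5]=?,scc[6]=?)
step 4: low=(low[0]=0,low[1]=1,low[2]=0,low[3]=2,low[4]=?,low[5]=0,low[6]=3); scc=(scc[0]=?,scc[1]=0,scc[2]=?,scc[3]=1,scc[4]=?,scc[5]=?,scc[6]=?)
step 5: low=(low[0]=0,low[1]=1,low[2]=0,low[3]=2,low[4]=?,low[5]=0,low[6]=0); scc=(scc[0]=?,scc[1]=0,scc[2]=?,scc[3]=1,scc[4]=?,scc[5]=?,scc[6]=?)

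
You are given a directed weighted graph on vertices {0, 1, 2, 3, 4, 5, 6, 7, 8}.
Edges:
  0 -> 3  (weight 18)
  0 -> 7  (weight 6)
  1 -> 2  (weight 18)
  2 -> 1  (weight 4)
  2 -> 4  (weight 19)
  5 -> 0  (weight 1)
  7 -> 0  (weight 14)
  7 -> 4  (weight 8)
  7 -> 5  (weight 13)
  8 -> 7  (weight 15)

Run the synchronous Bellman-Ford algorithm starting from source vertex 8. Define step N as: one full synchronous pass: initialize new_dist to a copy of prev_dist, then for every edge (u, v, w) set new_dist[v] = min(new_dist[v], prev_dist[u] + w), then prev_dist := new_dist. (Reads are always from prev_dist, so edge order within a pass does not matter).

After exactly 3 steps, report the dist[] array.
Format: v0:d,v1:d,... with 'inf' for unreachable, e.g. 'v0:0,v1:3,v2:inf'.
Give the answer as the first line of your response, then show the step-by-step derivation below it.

v0:29,v1:inf,v2:inf,v3:47,v4:23,v5:28,v6:inf,v7:15,v8:0

step 1: dist = v0:inf,v1:inf,v2:inf,v3:inf,v4:inf,v5:inf,v6:inf,v7:15,v8:0
step 2: dist = v0:29,v1:inf,v2:inf,v3:inf,v4:23,v5:28,v6:inf,v7:15,v8:0
step 3: dist = v0:29,v1:inf,v2:inf,v3:47,v4:23,v5:28,v6:inf,v7:15,v8:0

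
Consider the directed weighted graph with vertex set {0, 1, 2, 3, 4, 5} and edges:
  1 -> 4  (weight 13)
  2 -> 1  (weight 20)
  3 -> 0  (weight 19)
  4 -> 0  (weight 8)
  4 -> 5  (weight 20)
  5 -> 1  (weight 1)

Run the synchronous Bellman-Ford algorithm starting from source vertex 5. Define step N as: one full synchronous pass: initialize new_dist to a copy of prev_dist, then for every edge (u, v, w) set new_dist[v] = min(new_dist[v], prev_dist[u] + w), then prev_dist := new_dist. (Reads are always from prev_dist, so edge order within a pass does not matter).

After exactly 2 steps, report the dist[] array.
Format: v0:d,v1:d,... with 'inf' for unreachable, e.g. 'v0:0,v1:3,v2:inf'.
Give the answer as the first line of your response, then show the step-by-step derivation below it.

v0:inf,v1:1,v2:inf,v3:inf,v4:14,v5:0

step 1: dist = v0:inf,v1:1,v2:inf,v3:inf,v4:inf,v5:0
step 2: dist = v0:inf,v1:1,v2:inf,v3:inf,v4:14,v5:0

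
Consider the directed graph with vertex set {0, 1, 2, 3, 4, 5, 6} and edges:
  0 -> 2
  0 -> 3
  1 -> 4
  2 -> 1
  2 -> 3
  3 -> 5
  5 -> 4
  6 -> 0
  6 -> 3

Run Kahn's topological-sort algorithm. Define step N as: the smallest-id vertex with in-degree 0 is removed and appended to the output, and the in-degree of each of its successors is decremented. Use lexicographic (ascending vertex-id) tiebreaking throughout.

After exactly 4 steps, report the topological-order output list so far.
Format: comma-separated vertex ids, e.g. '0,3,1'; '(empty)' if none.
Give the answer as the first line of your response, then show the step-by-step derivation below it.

6,0,2,1

step 1: output 6; order=[6]; indeg=(0,1,1,2,2,1,0)
step 2: output 0; order=[6,0]; indeg=(0,1,0,1,2,1,0)
step 3: output 2; order=[6,0,2]; indeg=(0,0,0,0,2,1,0)
step 4: output 1; order=[6,0,2,1]; indeg=(0,0,0,0,1,1,0)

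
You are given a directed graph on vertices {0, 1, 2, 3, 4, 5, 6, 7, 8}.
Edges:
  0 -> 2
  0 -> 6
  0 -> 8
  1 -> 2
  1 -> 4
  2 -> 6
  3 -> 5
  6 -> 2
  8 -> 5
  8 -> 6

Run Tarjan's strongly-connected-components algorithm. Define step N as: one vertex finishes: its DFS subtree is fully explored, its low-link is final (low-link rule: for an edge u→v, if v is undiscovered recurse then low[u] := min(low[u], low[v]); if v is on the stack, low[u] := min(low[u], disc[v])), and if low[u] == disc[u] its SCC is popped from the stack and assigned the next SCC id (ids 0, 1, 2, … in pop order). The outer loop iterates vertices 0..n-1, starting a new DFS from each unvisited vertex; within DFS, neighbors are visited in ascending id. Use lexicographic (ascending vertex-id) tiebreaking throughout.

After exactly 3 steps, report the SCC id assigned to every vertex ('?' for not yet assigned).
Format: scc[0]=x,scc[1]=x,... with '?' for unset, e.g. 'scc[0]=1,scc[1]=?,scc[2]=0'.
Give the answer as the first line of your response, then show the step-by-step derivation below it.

scc[0]=?,scc[1]=?,scc[2]=0,scc[3]=?,scc[4]=?,scc[5]=1,scc[6]=0,scc[7]=?,scc[8]=?

step 1: low=(low[0]=0,low[1]=?,low[2]=1,low[3]=?,low[4]=?,low[5]=?,low[6]=1,low[7]=?,low[8]=?); scc=(scc[0]=?,scc[1]=?,scc[2]=?,scc[3]=?,scc[4]=?,scc[5]=?,scc[6]=?,scc[7]=?,scc[8]=?)
step 2: low=(low[0]=0,low[1]=?,low[2]=1,low[3]=?,low[4]=?,low[5]=?,low[6]=1,low[7]=?,low[8]=?); scc=(scc[0]=?,scc[1]=?,scc[2]=0,scc[3]=?,scc[4]=?,scc[5]=?,scc[6]=0,scc[7]=?,scc[8]=?)
step 3: low=(low[0]=0,low[1]=?,low[2]=1,low[3]=?,low[4]=?,low[5]=4,low[6]=1,low[7]=?,low[8]=3); scc=(scc[0]=?,scc[1]=?,scc[2]=0,scc[3]=?,scc[4]=?,scc[5]=1,scc[6]=0,scc[7]=?,scc[8]=?)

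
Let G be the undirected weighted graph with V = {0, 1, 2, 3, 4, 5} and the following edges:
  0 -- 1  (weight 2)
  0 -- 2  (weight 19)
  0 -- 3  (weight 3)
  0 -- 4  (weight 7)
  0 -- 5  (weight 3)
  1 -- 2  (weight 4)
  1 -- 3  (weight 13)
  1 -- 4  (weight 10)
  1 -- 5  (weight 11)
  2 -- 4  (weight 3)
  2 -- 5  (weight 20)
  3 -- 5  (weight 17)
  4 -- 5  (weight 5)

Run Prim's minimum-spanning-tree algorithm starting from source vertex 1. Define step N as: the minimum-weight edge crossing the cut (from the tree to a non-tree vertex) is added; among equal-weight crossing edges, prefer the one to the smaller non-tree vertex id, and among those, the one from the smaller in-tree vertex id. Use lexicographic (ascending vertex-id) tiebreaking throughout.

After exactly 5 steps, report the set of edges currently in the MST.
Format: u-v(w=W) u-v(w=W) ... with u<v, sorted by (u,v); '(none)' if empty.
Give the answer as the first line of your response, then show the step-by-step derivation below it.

0-1(w=2) 0-3(w=3) 0-5(w=3) 1-2(w=4) 2-4(w=3)

step 1: add edge 0-1 (w=2); MST = {0-1(w=2)}
step 2: add edge 0-3 (w=3); MST = {0-1(w=2) 0-3(w=3)}
step 3: add edge 0-5 (w=3); MST = {0-1(w=2) 0-3(w=3) 0-5(w=3)}
step 4: add edge 1-2 (w=4); MST = {0-1(w=2) 0-3(w=3) 0-5(w=3) 1-2(w=4)}
step 5: add edge 2-4 (w=3); MST = {0-1(w=2) 0-3(w=3) 0-5(w=3) 1-2(w=4) 2-4(w=3)}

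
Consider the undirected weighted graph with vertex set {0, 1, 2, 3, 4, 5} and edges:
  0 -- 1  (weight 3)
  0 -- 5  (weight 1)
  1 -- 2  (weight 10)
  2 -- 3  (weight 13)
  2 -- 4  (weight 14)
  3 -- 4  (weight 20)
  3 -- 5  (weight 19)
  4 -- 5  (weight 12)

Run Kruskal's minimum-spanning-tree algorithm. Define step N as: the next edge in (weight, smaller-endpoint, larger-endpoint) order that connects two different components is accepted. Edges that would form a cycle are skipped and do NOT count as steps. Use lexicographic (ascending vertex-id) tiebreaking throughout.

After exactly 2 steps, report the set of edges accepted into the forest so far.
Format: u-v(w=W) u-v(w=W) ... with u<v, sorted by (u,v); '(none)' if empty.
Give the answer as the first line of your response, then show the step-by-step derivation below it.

0-1(w=3) 0-5(w=1)

step 1: add edge 0-5 (w=1); MST = {0-5(w=1)}
step 2: add edge 0-1 (w=3); MST = {0-1(w=3) 0-5(w=1)}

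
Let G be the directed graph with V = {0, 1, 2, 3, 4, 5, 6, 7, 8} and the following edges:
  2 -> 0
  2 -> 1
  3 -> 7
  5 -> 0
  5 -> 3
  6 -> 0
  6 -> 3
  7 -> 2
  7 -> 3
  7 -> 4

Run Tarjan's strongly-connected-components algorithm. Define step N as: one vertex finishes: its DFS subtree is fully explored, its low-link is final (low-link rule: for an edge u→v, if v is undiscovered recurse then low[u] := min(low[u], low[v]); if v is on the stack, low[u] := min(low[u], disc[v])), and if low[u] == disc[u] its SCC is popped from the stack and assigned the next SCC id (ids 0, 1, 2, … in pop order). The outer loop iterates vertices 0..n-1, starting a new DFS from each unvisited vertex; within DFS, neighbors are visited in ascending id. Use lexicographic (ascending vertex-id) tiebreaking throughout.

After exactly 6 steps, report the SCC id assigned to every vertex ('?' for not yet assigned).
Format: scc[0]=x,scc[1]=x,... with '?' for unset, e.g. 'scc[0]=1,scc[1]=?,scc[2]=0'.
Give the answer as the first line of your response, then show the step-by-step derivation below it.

scc[0]=0,scc[1]=1,scc[2]=2,scc[3]=4,scc[4]=3,scc[5]=?,scc[6]=?,scc[7]=4,scc[8]=?

step 1: low=(low[0]=0,low[1]=?,low[2]=?,low[3]=?,low[4]=?,low[5]=?,low[6]=?,low[7]=?,low[8]=?); scc=(scc[0]=0,scc[1]=?,scc[2]=?,scc[3]=?,scc[4]=?,scc[5]=?,scc[6]=?,scc[7]=?,scc[8]=?)
step 2: low=(low[0]=0,low[1]=1,low[2]=?,low[3]=?,low[4]=?,low[5]=?,low[6]=?,low[7]=?,low[8]=?); scc=(scc[0]=0,scc[1]=1,scc[2]=?,scc[3]=?,scc[4]=?,scc[5]=?,scc[6]=?,scc[7]=?,scc[8]=?)
step 3: low=(low[0]=0,low[1]=1,low[2]=2,low[3]=?,low[4]=?,low[5]=?,low[6]=?,low[7]=?,low[8]=?); scc=(scc[0]=0,scc[1]=1,scc[2]=2,scc[3]=?,scc[4]=?,scc[5]=?,scc[6]=?,scc[7]=?,scc[8]=?)
step 4: low=(low[0]=0,low[1]=1,low[2]=2,low[3]=3,low[4]=5,low[5]=?,low[6]=?,low[7]=3,low[8]=?); scc=(scc[0]=0,scc[1]=1,scc[2]=2,scc[3]=?,scc[4]=3,scc[5]=?,scc[6]=?,scc[7]=?,scc[8]=?)
step 5: low=(low[0]=0,low[1]=1,low[2]=2,low[3]=3,low[4]=5,low[5]=?,low[6]=?,low[7]=3,low[8]=?); scc=(scc[0]=0,scc[1]=1,scc[2]=2,scc[3]=?,scc[4]=3,scc[5]=?,scc[6]=?,scc[7]=?,scc[8]=?)
step 6: low=(low[0]=0,low[1]=1,low[2]=2,low[3]=3,low[4]=5,low[5]=?,low[6]=?,low[7]=3,low[8]=?); scc=(scc[0]=0,scc[1]=1,scc[2]=2,scc[3]=4,scc[4]=3,scc[5]=?,scc[6]=?,scc[7]=4,scc[8]=?)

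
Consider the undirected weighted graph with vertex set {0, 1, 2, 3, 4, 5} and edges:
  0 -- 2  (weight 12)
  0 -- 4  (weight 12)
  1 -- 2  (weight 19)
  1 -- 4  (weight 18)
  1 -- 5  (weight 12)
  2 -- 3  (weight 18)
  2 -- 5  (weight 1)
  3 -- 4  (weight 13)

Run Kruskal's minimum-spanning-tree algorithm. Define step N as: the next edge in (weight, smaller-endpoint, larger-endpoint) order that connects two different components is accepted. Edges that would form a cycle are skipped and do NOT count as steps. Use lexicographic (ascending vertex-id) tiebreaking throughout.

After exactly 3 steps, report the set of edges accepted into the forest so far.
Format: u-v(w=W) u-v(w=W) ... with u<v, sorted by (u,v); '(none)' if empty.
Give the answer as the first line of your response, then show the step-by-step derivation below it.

0-2(w=12) 0-4(w=12) 2-5(w=1)

step 1: add edge 2-5 (w=1); MST = {2-5(w=1)}
step 2: add edge 0-2 (w=12); MST = {0-2(w=12) 2-5(w=1)}
step 3: add edge 0-4 (w=12); MST = {0-2(w=12) 0-4(w=12) 2-5(w=1)}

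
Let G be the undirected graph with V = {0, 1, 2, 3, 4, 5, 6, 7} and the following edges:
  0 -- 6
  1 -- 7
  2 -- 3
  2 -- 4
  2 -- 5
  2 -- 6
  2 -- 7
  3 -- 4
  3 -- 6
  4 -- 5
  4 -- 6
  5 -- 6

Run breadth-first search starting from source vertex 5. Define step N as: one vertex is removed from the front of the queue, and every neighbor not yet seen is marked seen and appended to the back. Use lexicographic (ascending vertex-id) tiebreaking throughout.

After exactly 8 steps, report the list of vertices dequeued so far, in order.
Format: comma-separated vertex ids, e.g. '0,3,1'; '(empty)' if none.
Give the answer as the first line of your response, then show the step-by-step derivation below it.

5,2,4,6,3,7,0,1

step 1: dequeue 5; queue=[2,4,6]; order=5
step 2: dequeue 2; queue=[4,6,3,7]; order=5,2
step 3: dequeue 4; queue=[6,3,7]; order=5,2,4
step 4: dequeue 6; queue=[3,7,0]; order=5,2,4,6
step 5: dequeue 3; queue=[7,0]; order=5,2,4,6,3
step 6: dequeue 7; queue=[0,1]; order=5,2,4,6,3,7
step 7: dequeue 0; queue=[1]; order=5,2,4,6,3,7,0
step 8: dequeue 1; queue=[(empty)]; order=5,2,4,6,3,7,0,1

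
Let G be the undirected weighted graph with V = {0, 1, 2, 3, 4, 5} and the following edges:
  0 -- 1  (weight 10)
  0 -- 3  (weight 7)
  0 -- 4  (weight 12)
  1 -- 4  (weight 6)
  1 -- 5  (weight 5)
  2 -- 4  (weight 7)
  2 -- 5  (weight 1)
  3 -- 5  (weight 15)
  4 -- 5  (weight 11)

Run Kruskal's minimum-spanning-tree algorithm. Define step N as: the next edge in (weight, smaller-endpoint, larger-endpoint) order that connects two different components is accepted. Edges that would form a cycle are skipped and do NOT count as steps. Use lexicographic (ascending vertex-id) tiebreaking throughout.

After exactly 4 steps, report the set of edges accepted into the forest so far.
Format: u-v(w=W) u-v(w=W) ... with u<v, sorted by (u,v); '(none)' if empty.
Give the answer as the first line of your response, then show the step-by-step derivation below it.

0-3(w=7) 1-4(w=6) 1-5(w=5) 2-5(w=1)

step 1: add edge 2-5 (w=1); MST = {2-5(w=1)}
step 2: add edge 1-5 (w=5); MST = {1-5(w=5) 2-5(w=1)}
step 3: add edge 1-4 (w=6); MST = {1-4(w=6) 1-5(w=5) 2-5(w=1)}
step 4: add edge 0-3 (w=7); MST = {0-3(w=7) 1-4(w=6) 1-5(w=5) 2-5(w=1)}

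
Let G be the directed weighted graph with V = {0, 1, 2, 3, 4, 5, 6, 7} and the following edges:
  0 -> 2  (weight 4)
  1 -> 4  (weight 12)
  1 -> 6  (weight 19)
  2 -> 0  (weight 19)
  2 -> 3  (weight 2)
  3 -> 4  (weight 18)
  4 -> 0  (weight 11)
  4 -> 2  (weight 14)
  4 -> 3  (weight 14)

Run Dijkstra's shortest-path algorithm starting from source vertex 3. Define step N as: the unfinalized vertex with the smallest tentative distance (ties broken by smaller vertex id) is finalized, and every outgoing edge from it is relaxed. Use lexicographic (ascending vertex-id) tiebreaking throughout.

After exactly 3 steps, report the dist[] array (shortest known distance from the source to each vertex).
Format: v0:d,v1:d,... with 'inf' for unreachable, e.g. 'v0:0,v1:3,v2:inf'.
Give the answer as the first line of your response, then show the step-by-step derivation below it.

v0:29,v1:inf,v2:32,v3:0,v4:18,v5:inf,v6:inf,v7:inf

step 1: dist = v0:inf,v1:inf,v2:inf,v3:0,v4:18,v5:inf,v6:inf,v7:inf
step 2: dist = v0:29,v1:inf,v2:32,v3:0,v4:18,v5:inf,v6:inf,v7:inf
step 3: dist = v0:29,v1:inf,v2:32,v3:0,v4:18,v5:inf,v6:inf,v7:inf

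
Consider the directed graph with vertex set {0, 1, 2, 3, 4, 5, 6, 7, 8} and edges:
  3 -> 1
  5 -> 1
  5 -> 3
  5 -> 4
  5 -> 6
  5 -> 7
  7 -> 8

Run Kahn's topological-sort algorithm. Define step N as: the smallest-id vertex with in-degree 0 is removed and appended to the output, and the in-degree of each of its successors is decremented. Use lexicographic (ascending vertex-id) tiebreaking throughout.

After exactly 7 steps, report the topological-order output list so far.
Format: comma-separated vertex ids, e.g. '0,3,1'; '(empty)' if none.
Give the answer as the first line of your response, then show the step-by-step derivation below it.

0,2,5,3,1,4,6

step 1: output 0; order=[0]; indeg=(0,2,0,1,1,0,1,1,1)
step 2: output 2; order=[0,2]; indeg=(0,2,0,1,1,0,1,1,1)
step 3: output 5; order=[0,2,5]; indeg=(0,1,0,0,0,0,0,0,1)
step 4: output 3; order=[0,2,5,3]; indeg=(0,0,0,0,0,0,0,0,1)
step 5: output 1; order=[0,2,5,3,1]; indeg=(0,0,0,0,0,0,0,0,1)
step 6: output 4; order=[0,2,5,3,1,4]; indeg=(0,0,0,0,0,0,0,0,1)
step 7: output 6; order=[0,2,5,3,1,4,6]; indeg=(0,0,0,0,0,0,0,0,1)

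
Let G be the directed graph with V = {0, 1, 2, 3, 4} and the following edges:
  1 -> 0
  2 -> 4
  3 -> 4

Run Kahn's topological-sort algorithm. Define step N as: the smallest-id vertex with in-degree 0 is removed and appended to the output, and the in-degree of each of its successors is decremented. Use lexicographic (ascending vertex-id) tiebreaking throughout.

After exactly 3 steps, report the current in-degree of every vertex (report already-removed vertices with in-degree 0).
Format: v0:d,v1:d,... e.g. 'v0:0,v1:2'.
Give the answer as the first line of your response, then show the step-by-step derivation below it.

v0:0,v1:0,v2:0,v3:0,v4:1

step 1: output 1; order=[1]; indeg=(0,0,0,0,2)
step 2: output 0; order=[1,0]; indeg=(0,0,0,0,2)
step 3: output 2; order=[1,0,2]; indeg=(0,0,0,0,1)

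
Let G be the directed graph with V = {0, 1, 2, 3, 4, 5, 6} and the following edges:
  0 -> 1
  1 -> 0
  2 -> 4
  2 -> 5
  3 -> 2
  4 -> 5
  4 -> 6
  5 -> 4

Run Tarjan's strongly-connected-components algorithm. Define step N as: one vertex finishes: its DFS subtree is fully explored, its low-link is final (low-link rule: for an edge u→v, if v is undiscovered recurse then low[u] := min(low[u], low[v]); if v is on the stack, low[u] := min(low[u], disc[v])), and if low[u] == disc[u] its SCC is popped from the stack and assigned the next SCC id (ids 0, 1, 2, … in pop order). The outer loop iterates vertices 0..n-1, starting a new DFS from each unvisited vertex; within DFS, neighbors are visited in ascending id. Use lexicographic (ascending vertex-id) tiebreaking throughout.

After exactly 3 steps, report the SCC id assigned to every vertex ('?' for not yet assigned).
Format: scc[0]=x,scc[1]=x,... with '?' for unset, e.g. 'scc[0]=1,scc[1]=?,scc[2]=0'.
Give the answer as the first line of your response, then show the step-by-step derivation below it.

scc[0]=0,scc[1]=0,scc[2]=?,scc[3]=?,scc[4]=?,scc[5]=?,scc[6]=?

step 1: low=(low[0]=0,low[1]=0,low[2]=?,low[3]=?,low[4]=?,low[5]=?,low[6]=?); scc=(scc[0]=?,scc[1]=?,scc[2]=?,scc[3]=?,scc[4]=?,scc[5]=?,scc[6]=?)
step 2: low=(low[0]=0,low[1]=0,low[2]=?,low[3]=?,low[4]=?,low[5]=?,low[6]=?); scc=(scc[0]=0,scc[1]=0,scc[2]=?,scc[3]=?,scc[4]=?,scc[5]=?,scc[6]=?)
step 3: low=(low[0]=0,low[1]=0,low[2]=2,low[3]=?,low[4]=3,low[5]=3,low[6]=?); scc=(scc[0]=0,scc[1]=0,scc[2]=?,scc[3]=?,scc[4]=?,scc[5]=?,scc[6]=?)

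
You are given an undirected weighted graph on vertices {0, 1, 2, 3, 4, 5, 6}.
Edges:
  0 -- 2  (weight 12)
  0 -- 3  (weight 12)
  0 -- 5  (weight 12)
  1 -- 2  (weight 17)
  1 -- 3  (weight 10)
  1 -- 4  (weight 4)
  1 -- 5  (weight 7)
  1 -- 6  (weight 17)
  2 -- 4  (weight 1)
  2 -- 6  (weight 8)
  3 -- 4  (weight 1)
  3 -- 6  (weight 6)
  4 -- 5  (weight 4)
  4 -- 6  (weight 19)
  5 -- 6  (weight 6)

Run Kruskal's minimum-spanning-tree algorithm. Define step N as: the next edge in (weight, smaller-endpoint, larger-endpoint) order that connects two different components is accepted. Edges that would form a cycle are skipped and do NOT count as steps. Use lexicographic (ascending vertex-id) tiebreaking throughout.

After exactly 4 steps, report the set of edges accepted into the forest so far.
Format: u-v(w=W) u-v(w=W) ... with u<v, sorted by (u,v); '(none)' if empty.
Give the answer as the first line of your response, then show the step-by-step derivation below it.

1-4(w=4) 2-4(w=1) 3-4(w=1) 4-5(w=4)

step 1: add edge 2-4 (w=1); MST = {2-4(w=1)}
step 2: add edge 3-4 (w=1); MST = {2-4(w=1) 3-4(w=1)}
step 3: add edge 1-4 (w=4); MST = {1-4(w=4) 2-4(w=1) 3-4(w=1)}
step 4: add edge 4-5 (w=4); MST = {1-4(w=4) 2-4(w=1) 3-4(w=1) 4-5(w=4)}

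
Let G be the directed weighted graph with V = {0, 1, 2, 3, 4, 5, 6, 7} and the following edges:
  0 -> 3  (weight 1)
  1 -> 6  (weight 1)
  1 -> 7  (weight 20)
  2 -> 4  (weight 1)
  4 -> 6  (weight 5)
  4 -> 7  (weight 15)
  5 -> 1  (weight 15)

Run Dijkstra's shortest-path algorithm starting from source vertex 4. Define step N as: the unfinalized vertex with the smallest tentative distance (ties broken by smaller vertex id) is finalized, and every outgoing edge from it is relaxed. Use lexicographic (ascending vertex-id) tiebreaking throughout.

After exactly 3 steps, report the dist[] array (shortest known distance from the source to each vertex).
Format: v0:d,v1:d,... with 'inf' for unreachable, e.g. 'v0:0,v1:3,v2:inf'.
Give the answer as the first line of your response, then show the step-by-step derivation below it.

v0:inf,v1:inf,v2:inf,v3:inf,v4:0,v5:inf,v6:5,v7:15

step 1: dist = v0:inf,v1:inf,v2:inf,v3:inf,v4:0,v5:inf,v6:5,v7:15
step 2: dist = v0:inf,v1:inf,v2:inf,v3:inf,v4:0,v5:inf,v6:5,v7:15
step 3: dist = v0:inf,v1:inf,v2:inf,v3:inf,v4:0,v5:inf,v6:5,v7:15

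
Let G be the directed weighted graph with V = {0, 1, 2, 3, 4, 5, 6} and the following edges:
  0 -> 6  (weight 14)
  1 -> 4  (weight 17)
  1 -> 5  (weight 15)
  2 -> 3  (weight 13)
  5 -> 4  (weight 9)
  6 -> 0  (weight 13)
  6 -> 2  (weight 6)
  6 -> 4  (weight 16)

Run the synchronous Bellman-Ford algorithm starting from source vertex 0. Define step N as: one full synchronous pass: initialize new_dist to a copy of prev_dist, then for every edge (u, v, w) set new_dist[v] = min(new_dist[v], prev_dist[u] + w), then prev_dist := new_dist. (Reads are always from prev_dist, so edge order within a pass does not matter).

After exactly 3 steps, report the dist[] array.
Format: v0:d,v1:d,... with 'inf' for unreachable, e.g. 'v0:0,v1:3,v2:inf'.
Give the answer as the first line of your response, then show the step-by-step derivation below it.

v0:0,v1:inf,v2:20,v3:33,v4:30,v5:inf,v6:14

step 1: dist = v0:0,v1:inf,v2:inf,v3:inf,v4:inf,v5:inf,v6:14
step 2: dist = v0:0,v1:inf,v2:20,v3:inf,v4:30,v5:inf,v6:14
step 3: dist = v0:0,v1:inf,v2:20,v3:33,v4:30,v5:inf,v6:14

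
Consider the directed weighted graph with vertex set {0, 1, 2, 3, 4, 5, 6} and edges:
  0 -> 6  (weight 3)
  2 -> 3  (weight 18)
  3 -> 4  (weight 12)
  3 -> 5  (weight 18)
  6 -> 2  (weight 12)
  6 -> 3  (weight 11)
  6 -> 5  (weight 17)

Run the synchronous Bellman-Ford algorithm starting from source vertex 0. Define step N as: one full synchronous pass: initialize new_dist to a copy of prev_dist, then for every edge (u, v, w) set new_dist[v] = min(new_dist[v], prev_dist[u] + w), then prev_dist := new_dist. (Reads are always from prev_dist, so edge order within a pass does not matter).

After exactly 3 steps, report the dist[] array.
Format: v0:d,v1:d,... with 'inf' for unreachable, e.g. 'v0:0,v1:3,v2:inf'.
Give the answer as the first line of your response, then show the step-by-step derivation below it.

v0:0,v1:inf,v2:15,v3:14,v4:26,v5:20,v6:3

step 1: dist = v0:0,v1:inf,v2:inf,v3:inf,v4:inf,v5:inf,v6:3
step 2: dist = v0:0,v1:inf,v2:15,v3:14,v4:inf,v5:20,v6:3
step 3: dist = v0:0,v1:inf,v2:15,v3:14,v4:26,v5:20,v6:3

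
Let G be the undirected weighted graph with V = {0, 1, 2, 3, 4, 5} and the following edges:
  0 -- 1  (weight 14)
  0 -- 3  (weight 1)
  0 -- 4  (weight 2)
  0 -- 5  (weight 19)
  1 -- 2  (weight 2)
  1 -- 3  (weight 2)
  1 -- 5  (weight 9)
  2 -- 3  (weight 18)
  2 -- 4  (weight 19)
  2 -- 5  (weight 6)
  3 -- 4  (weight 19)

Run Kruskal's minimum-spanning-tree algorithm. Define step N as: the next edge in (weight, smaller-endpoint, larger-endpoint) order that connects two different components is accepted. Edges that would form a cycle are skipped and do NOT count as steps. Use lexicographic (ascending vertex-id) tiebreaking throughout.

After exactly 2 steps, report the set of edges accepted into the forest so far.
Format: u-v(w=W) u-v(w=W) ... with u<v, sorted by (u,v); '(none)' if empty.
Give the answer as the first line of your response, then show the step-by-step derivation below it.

0-3(w=1) 0-4(w=2)

step 1: add edge 0-3 (w=1); MST = {0-3(w=1)}
step 2: add edge 0-4 (w=2); MST = {0-3(w=1) 0-4(w=2)}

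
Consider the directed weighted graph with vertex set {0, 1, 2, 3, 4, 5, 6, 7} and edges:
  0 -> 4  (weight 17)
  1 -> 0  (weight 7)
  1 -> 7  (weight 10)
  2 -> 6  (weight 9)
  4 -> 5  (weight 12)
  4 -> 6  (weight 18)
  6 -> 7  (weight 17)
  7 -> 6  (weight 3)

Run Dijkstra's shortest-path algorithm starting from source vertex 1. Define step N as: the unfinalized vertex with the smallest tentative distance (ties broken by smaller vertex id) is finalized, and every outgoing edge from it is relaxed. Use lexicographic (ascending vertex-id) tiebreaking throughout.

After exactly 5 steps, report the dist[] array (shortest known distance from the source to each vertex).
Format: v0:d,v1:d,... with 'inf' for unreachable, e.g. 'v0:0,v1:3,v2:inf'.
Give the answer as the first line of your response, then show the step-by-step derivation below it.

v0:7,v1:0,v2:inf,v3:inf,v4:24,v5:36,v6:13,v7:10

step 1: dist = v0:7,v1:0,v2:inf,v3:inf,v4:inf,v5:inf,v6:inf,v7:10
step 2: dist = v0:7,v1:0,v2:inf,v3:inf,v4:24,v5:inf,v6:inf,v7:10
step 3: dist = v0:7,v1:0,v2:inf,v3:inf,v4:24,v5:inf,v6:13,v7:10
step 4: dist = v0:7,v1:0,v2:inf,v3:inf,v4:24,v5:inf,v6:13,v7:10
step 5: dist = v0:7,v1:0,v2:inf,v3:inf,v4:24,v5:36,v6:13,v7:10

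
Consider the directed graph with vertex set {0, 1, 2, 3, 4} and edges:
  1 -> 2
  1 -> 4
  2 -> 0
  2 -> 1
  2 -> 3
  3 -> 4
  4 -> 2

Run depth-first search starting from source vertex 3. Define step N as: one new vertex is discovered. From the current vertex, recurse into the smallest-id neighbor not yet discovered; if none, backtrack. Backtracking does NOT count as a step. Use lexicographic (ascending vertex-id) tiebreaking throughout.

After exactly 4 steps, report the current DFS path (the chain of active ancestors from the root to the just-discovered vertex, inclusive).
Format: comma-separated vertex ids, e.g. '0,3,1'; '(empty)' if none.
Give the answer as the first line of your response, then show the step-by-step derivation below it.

3,4,2,0

step 1: discover 3; path=3; order=3
step 2: discover 4; path=3>4; order=3,4
step 3: discover 2; path=3>4>2; order=3,4,2
step 4: discover 0; path=3>4>2>0; order=3,4,2,0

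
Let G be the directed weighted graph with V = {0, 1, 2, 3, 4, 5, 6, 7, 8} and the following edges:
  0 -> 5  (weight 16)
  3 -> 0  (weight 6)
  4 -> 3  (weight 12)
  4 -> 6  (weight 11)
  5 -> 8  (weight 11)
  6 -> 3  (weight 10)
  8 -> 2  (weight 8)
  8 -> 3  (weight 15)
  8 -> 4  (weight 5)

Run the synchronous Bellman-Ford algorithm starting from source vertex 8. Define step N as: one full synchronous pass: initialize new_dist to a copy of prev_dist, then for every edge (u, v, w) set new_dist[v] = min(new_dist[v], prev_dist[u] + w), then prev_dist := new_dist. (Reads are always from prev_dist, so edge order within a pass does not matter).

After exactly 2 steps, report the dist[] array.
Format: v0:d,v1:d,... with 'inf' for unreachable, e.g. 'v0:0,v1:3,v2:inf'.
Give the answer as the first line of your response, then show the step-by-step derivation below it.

v0:21,v1:inf,v2:8,v3:15,v4:5,v5:inf,v6:16,v7:inf,v8:0

step 1: dist = v0:inf,v1:inf,v2:8,v3:15,v4:5,v5:inf,v6:inf,v7:inf,v8:0
step 2: dist = v0:21,v1:inf,v2:8,v3:15,v4:5,v5:inf,v6:16,v7:inf,v8:0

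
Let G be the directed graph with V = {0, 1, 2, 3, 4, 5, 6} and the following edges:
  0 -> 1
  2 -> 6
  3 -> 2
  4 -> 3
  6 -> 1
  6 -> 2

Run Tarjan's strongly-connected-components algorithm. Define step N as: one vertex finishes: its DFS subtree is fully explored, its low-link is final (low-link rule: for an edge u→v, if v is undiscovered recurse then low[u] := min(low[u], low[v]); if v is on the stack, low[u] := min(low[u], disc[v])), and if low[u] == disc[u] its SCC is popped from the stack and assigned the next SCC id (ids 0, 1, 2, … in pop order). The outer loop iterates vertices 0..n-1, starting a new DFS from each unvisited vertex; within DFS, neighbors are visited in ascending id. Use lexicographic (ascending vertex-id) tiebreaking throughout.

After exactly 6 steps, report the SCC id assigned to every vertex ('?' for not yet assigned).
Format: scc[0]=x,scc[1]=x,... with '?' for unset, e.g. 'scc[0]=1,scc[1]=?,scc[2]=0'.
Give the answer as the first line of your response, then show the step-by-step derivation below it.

scc[0]=1,scc[1]=0,scc[2]=2,scc[3]=3,scc[4]=4,scc[5]=?,scc[6]=2

step 1: low=(low[0]=0,low[1]=1,low[2]=?,low[3]=?,low[4]=?,low[5]=?,low[6]=?); scc=(scc[0]=?,scc[1]=0,scc[2]=?,scc[3]=?,scc[4]=?,scc[5]=?,scc[6]=?)
step 2: low=(low[0]=0,low[1]=1,low[2]=?,low[3]=?,low[4]=?,low[5]=?,low[6]=?); scc=(scc[0]=1,scc[1]=0,scc[2]=?,scc[3]=?,scc[4]=?,scc[5]=?,scc[6]=?)
step 3: low=(low[0]=0,low[1]=1,low[2]=2,low[3]=?,low[4]=?,low[5]=?,low[6]=2); scc=(scc[0]=1,scc[1]=0,scc[2]=?,scc[3]=?,scc[4]=?,scc[5]=?,scc[6]=?)
step 4: low=(low[0]=0,low[1]=1,low[2]=2,low[3]=?,low[4]=?,low[5]=?,low[6]=2); scc=(scc[0]=1,scc[1]=0,scc[2]=2,scc[3]=?,scc[4]=?,scc[5]=?,scc[6]=2)
step 5: low=(low[0]=0,low[1]=1,low[2]=2,low[3]=4,low[4]=?,low[5]=?,low[6]=2); scc=(scc[0]=1,scc[1]=0,scc[2]=2,scc[3]=3,scc[4]=?,scc[5]=?,scc[6]=2)
step 6: low=(low[0]=0,low[1]=1,low[2]=2,low[3]=4,low[4]=5,low[5]=?,low[6]=2); scc=(scc[0]=1,scc[1]=0,scc[2]=2,scc[3]=3,scc[4]=4,scc[5]=?,scc[6]=2)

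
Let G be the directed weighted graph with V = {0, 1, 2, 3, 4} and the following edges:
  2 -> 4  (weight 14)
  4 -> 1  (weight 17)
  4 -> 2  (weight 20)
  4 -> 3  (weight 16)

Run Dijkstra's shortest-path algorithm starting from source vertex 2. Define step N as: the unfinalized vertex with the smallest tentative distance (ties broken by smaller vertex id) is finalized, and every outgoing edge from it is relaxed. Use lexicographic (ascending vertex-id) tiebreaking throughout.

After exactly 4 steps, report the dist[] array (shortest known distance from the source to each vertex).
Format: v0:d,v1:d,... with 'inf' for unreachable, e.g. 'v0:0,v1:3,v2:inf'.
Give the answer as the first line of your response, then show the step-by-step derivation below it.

v0:inf,v1:31,v2:0,v3:30,v4:14

step 1: dist = v0:inf,v1:inf,v2:0,v3:inf,v4:14
step 2: dist = v0:inf,v1:31,v2:0,v3:30,v4:14
step 3: dist = v0:inf,v1:31,v2:0,v3:30,v4:14
step 4: dist = v0:inf,v1:31,v2:0,v3:30,v4:14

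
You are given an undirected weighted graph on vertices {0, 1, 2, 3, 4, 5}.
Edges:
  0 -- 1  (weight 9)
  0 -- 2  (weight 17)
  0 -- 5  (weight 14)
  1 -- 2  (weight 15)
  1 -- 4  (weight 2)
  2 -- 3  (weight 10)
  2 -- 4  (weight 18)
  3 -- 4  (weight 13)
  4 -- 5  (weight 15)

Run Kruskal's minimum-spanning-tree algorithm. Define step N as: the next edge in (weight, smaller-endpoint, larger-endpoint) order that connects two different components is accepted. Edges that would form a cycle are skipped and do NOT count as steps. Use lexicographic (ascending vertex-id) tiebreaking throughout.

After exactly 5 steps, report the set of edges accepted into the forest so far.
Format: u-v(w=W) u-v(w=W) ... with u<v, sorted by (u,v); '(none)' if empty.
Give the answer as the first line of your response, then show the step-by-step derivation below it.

0-1(w=9) 0-5(w=14) 1-4(w=2) 2-3(w=10) 3-4(w=13)

step 1: add edge 1-4 (w=2); MST = {1-4(w=2)}
step 2: add edge 0-1 (w=9); MST = {0-1(w=9) 1-4(w=2)}
step 3: add edge 2-3 (w=10); MST = {0-1(w=9) 1-4(w=2) 2-3(w=10)}
step 4: add edge 3-4 (w=13); MST = {0-1(w=9) 1-4(w=2) 2-3(w=10) 3-4(w=13)}
step 5: add edge 0-5 (w=14); MST = {0-1(w=9) 0-5(w=14) 1-4(w=2) 2-3(w=10) 3-4(w=13)}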